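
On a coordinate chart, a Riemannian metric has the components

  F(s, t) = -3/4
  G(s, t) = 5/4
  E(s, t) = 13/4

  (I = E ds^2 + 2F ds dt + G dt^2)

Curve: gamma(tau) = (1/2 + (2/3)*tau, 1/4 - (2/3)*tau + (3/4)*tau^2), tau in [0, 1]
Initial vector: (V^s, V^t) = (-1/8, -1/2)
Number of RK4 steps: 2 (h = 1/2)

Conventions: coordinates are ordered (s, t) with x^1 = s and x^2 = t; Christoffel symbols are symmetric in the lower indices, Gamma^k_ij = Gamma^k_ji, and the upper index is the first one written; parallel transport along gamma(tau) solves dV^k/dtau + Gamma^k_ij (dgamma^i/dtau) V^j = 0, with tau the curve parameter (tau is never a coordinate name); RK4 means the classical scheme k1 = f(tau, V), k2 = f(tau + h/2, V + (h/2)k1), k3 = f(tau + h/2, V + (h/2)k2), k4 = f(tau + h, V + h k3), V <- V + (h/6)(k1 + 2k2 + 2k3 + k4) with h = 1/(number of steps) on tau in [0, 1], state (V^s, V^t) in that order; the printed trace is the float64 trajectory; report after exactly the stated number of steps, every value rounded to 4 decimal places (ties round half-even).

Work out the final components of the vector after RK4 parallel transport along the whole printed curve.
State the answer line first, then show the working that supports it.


Answer: V^s = -0.1250, V^t = -0.5000

gamma'(tau) = (2/3, -2/3 + (3/2)*tau); f(tau, V)^k = -Gamma^k_ij(gamma(tau)) gamma'^i(tau) V^j; h = 1/2; intermediate values shown to 6 dp
curve data and Christoffel symbols at the stage parameters:
  tau = 0.000000: gamma = (0.500000, 0.250000), gamma' = (0.666667, -0.666667); Gamma_sss = 0.000000, Gamma_sst = 0.000000, Gamma_stt = 0.000000, Gamma_tss = 0.000000, Gamma_tst = 0.000000, Gamma_ttt = 0.000000
  tau = 0.250000: gamma = (0.666667, 0.130208), gamma' = (0.666667, -0.291667); Gamma_sss = 0.000000, Gamma_sst = 0.000000, Gamma_stt = 0.000000, Gamma_tss = 0.000000, Gamma_tst = 0.000000, Gamma_ttt = 0.000000
  tau = 0.500000: gamma = (0.833333, 0.104167), gamma' = (0.666667, 0.083333); Gamma_sss = 0.000000, Gamma_sst = 0.000000, Gamma_stt = 0.000000, Gamma_tss = 0.000000, Gamma_tst = 0.000000, Gamma_ttt = 0.000000
  tau = 0.750000: gamma = (1.000000, 0.171875), gamma' = (0.666667, 0.458333); Gamma_sss = 0.000000, Gamma_sst = 0.000000, Gamma_stt = 0.000000, Gamma_tss = 0.000000, Gamma_tst = 0.000000, Gamma_ttt = 0.000000
  tau = 1.000000: gamma = (1.166667, 0.333333), gamma' = (0.666667, 0.833333); Gamma_sss = 0.000000, Gamma_sst = 0.000000, Gamma_stt = 0.000000, Gamma_tss = 0.000000, Gamma_tst = 0.000000, Gamma_ttt = 0.000000
step 0: V^s = -0.1250, V^t = -0.5000
step 1: k1 = (0.000000, 0.000000), k2 = (0.000000, 0.000000), k3 = (0.000000, 0.000000), k4 = (0.000000, 0.000000); V <- V + (h/6)(k1 + 2k2 + 2k3 + k4): V^s = -0.1250, V^t = -0.5000
step 2: k1 = (0.000000, 0.000000), k2 = (0.000000, 0.000000), k3 = (0.000000, 0.000000), k4 = (0.000000, 0.000000); V <- V + (h/6)(k1 + 2k2 + 2k3 + k4): V^s = -0.1250, V^t = -0.5000


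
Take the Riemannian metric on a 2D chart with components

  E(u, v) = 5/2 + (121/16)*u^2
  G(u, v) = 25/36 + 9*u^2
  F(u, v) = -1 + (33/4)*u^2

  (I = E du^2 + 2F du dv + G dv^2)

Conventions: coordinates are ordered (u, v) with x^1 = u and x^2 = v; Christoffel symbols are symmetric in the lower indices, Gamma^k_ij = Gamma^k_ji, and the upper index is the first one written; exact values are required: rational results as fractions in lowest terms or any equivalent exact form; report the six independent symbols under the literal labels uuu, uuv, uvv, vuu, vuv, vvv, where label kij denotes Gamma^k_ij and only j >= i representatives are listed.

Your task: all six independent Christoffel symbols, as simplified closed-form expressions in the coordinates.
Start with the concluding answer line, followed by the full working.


Answer: Gamma_uuu = (-39204*u^3 + 12529*u)/(25489*u^2 + 424), Gamma_uuv = (-42768*u^3 + 5184*u)/(25489*u^2 + 424), Gamma_uvv = (-46656*u^3 - 3600*u)/(25489*u^2 + 424), Gamma_vuu = (35937*u^3 + 28116*u)/(25489*u^2 + 424), Gamma_vuv = (39204*u^3 + 12960*u)/(25489*u^2 + 424), Gamma_vvv = (42768*u^3 - 5184*u)/(25489*u^2 + 424)

E = 5/2 + (121/16)*u^2; F = -1 + (33/4)*u^2; G = 25/36 + 9*u^2
Gamma^k_ij = (1/2) g^{kl} (d_i g_jl + d_j g_il - d_l g_ij), with g^inv = (1/(EG-F^2)) [[G, -F], [-F, E]]
first partials: E_u = (121/8)*u, E_v = 0, F_u = (33/2)*u, F_v = 0, G_u = 18*u, G_v = 0
D = EG - F^2 = 53/72 + (25489/576)*u^2
expanded: Gamma^u_uu = (G E_u - 2F F_u + F E_v)/(2D), Gamma^u_uv = (G E_v - F G_u)/(2D), Gamma^u_vv = (2G F_v - G G_u - F G_v)/(2D), Gamma^v_uu = (2E F_u - E E_v - F E_u)/(2D), Gamma^v_uv = (E G_u - F E_v)/(2D), Gamma^v_vv = (E G_v - 2F F_v + F G_u)/(2D); substitute and cancel common factors


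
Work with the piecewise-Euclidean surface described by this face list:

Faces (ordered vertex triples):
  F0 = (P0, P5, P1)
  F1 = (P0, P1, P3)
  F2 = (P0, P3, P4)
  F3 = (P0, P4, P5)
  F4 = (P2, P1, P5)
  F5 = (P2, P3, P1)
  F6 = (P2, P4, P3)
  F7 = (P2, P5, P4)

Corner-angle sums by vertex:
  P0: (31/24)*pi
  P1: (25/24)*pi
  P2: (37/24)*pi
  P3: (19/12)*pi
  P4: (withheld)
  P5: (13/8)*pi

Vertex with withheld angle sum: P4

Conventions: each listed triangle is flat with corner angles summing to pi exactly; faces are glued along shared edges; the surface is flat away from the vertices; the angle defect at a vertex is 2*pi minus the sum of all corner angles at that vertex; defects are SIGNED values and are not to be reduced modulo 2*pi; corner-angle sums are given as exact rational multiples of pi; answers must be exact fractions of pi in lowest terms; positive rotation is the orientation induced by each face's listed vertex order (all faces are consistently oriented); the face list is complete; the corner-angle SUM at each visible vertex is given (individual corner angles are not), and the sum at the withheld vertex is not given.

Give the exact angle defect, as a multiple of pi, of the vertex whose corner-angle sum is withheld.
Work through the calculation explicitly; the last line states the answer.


V = 6, E = 12, F = 8; chi = V - E + F = 2
Gauss-Bonnet: total defect = 2*pi*chi = 4*pi; visible defects sum to (35/12)*pi

Answer: defect(P4) = (13/12)*pi


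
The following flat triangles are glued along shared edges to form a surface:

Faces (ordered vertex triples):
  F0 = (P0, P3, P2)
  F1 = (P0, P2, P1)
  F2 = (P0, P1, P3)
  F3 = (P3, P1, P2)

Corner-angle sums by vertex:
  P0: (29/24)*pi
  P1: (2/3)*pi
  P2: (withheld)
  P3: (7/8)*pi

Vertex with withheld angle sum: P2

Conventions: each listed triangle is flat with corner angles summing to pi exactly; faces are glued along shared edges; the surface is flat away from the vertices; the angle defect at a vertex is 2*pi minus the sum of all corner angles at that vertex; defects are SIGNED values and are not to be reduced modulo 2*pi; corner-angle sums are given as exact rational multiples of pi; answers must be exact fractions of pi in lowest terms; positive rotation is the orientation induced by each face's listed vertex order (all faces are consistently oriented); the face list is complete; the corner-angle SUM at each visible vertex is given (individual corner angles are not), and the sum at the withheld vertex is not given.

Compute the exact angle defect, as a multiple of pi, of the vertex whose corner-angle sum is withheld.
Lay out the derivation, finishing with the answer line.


V = 4, E = 6, F = 4; chi = V - E + F = 2
Gauss-Bonnet: total defect = 2*pi*chi = 4*pi; visible defects sum to (13/4)*pi

Answer: defect(P2) = (3/4)*pi


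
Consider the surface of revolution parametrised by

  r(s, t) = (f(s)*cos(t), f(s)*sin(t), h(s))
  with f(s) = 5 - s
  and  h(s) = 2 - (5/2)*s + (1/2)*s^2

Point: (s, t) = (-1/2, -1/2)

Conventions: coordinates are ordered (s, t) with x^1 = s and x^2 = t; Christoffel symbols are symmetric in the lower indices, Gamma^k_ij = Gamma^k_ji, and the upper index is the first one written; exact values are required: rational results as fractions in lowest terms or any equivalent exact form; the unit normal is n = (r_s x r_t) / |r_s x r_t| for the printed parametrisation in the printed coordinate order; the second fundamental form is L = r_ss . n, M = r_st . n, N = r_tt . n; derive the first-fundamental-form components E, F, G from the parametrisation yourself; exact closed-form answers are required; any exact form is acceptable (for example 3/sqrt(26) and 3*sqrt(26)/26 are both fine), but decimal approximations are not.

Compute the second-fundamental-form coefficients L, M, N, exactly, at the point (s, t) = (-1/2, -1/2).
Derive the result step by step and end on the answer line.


f = 11/2, f' = -1, f'' = 0, h' = -3, h'' = 1
E = 10, F = 0, G = 121/4; answer radicand W^2 = 10
unnormalised second-form numerators: l = -1, m = 0, n = -33/2; L = l/sqrt(10), and similarly M = m/sqrt(W^2), N = n/sqrt(W^2)

Answer: L = -sqrt(10)/10, M = 0, N = -33*sqrt(10)/20


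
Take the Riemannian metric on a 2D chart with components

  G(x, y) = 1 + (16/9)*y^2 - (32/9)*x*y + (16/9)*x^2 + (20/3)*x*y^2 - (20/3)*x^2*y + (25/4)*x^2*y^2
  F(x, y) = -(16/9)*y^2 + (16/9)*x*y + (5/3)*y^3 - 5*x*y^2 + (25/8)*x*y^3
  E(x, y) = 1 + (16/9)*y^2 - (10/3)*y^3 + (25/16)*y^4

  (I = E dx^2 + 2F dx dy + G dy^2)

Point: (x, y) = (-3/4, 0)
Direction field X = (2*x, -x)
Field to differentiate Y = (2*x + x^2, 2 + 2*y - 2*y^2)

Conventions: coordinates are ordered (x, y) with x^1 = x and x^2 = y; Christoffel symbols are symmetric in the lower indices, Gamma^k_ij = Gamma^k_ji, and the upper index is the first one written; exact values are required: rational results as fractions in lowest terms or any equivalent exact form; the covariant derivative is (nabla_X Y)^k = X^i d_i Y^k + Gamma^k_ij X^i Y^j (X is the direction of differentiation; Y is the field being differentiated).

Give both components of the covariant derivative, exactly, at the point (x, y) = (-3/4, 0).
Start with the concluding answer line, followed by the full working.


Answer: (nabla_X Y)^x = -3/4, (nabla_X Y)^y = 57/16

E = 1, F = 0, G = 2 at the point
E_x = 0, E_y = 0, F_x = 0, F_y = -4/3, G_x = -8/3, G_y = -13/12
EG - F^2 = 2;  g^inv = (1/2) * [[2, 0], [0, 1]]
first-kind symbols [ij,l] = (1/2)(d_i g_jl + d_j g_il - d_l g_ij): [xx,x] = E_x/2 = 0, [xx,y] = F_x - E_y/2 = 0, [xy,x] = E_y/2 = 0, [xy,y] = G_x/2 = -4/3, [yy,x] = F_y - G_x/2 = 0, [yy,y] = G_y/2 = -13/24
Gamma^x_ij = (G*[ij,x] - F*[ij,y])/(EG - F^2), Gamma^y_ij = (E*[ij,y] - F*[ij,x])/(EG - F^2)
Gamma_xxx = 0, Gamma_xxy = 0, Gamma_xyy = 0, Gamma_yxx = 0, Gamma_yxy = -2/3, Gamma_yyy = -13/48
X = (-3/2, 3/4), Y = (-15/16, 2) at the point


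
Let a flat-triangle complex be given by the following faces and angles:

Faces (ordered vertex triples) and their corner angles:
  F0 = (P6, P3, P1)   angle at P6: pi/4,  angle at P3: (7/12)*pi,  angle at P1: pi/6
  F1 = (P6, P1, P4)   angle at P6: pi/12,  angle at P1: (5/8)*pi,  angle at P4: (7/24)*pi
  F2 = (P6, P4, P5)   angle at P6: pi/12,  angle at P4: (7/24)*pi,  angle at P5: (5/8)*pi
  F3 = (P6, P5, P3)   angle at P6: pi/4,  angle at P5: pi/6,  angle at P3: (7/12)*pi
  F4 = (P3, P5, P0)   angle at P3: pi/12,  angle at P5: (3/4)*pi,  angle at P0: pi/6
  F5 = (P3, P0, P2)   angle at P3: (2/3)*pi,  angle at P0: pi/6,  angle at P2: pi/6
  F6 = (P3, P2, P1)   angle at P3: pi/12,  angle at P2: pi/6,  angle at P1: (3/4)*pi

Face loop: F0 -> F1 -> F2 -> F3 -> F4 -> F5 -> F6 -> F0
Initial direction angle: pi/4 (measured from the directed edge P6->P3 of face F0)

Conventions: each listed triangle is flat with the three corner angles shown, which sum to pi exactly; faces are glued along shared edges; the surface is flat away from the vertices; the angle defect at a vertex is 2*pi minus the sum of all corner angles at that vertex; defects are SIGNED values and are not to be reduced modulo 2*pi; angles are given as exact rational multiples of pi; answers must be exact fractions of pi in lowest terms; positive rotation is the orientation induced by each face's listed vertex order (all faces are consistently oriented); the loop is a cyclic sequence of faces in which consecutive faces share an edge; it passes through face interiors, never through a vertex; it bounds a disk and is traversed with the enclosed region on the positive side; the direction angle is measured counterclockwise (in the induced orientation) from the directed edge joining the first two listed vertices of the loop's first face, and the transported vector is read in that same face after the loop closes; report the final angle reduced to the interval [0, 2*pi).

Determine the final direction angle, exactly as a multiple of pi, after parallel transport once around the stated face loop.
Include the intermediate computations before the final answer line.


enclosed vertex P3: corner angles sum to 2*pi, defect = 2*pi - 2*pi = 0
enclosed vertex P6: corner angles sum to (2/3)*pi, defect = 2*pi - (2/3)*pi = (4/3)*pi
the rotation equals the total enclosed defect, so the final angle is initial + defects (mod 2*pi)
final angle = pi/4 + (4/3)*pi = (19/12)*pi (mod 2*pi)

Answer: final direction angle = (19/12)*pi


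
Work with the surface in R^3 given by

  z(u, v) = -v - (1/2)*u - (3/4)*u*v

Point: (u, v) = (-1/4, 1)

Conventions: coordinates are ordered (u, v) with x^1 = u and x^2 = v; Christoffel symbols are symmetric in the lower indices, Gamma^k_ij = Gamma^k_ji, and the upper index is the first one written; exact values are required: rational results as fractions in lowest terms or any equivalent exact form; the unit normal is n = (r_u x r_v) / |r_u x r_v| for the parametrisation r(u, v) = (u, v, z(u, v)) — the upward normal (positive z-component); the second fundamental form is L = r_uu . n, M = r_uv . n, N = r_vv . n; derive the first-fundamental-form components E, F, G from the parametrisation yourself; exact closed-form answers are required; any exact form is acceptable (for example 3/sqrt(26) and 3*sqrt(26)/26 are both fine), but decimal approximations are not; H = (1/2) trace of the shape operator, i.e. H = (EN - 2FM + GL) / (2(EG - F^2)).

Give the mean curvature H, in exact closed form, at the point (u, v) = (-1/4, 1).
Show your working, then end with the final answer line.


z_u = -5/4, z_v = -13/16, z_uu = 0, z_uv = -3/4, z_vv = 0
E = 41/16, F = 65/64, G = 425/256; answer radicand W^2 = 825/256
unnormalised second-form numerators: l = 0, m = -3/4, n = 0; L = l/sqrt(825/256), and similarly M = m/sqrt(W^2), N = n/sqrt(W^2)
H = (E*n - 2*F*m + G*l) / (2*(EG - F^2)*sqrt(W^2)); E*n - 2*F*m + G*l = 195/128, EG - F^2 = 825/256, so H = (13/55)/sqrt(825/256)

Answer: H = 208*sqrt(33)/9075


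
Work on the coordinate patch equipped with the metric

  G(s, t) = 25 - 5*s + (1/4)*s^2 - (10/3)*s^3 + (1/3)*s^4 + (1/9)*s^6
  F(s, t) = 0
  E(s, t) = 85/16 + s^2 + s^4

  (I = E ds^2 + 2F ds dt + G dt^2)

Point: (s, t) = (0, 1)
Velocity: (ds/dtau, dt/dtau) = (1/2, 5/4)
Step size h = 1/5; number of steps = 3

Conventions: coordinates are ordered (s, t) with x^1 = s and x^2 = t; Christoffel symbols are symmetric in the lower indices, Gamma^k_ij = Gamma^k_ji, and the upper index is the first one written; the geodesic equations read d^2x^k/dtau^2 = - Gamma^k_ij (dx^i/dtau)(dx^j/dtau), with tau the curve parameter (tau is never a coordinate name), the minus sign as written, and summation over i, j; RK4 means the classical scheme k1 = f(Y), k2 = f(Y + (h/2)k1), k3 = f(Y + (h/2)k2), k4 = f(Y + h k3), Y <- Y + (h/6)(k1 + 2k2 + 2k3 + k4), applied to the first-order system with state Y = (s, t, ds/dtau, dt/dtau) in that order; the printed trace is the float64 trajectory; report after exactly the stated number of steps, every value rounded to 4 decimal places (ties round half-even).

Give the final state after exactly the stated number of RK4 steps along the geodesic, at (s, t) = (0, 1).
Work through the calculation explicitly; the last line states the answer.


f(Y) = (ds/dtau, dt/dtau, -Gamma^s_ij Y'^i Y'^j, -Gamma^t_ij Y'^i Y'^j) with the Gammas evaluated at the stage position; h = 0.200000; intermediate values shown to 6 dp
step 0: s = 0.0000, t = 1.0000, ds/dtau = 0.5000, dt/dtau = 1.2500
step 1:
  k1: at (s, t) = (0.000000, 1.000000), (ds/dtau, dt/dtau) = (0.500000, 1.250000); Gamma_sss = 0.000000, Gamma_sst = 0.000000, Gamma_stt = 0.470588, Gamma_tss = 0.000000, Gamma_tst = -0.100000, Gamma_ttt = 0.000000; k1 = (0.500000, 1.250000, -0.735294, 0.125000)
  k2: at (s, t) = (0.050000, 1.125000), (ds/dtau, dt/dtau) = (0.426471, 1.262500); Gamma_sss = 0.009454, Gamma_sst = 0.000000, Gamma_stt = 0.470351, Gamma_tss = 0.000000, Gamma_tst = -0.101006, Gamma_ttt = 0.000000; k2 = (0.426471, 1.262500, -0.751414, 0.108767)
  k3: at (s, t) = (0.042647, 1.126250), (ds/dtau, dt/dtau) = (0.424859, 1.260877); Gamma_sss = 0.008054, Gamma_sst = 0.000000, Gamma_stt = 0.470122, Gamma_tss = 0.000000, Gamma_tst = -0.100794, Gamma_ttt = 0.000000; k3 = (0.424859, 1.260877, -0.748859, 0.107990)
  k4: at (s, t) = (0.084972, 1.252175), (ds/dtau, dt/dtau) = (0.350228, 1.271598); Gamma_sss = 0.016203, Gamma_sst = 0.000000, Gamma_stt = 0.472661, Gamma_tss = 0.000000, Gamma_tst = -0.102318, Gamma_ttt = 0.000000; k4 = (0.350228, 1.271598, -0.766262, 0.091134)
  Y <- Y + (h/6)(k1 + 2k2 + 2k3 + k4): s = 0.0851, t = 1.2523, ds/dtau = 0.3499, dt/dtau = 1.2717
step 2:
  k1: at (s, t) = (0.085096, 1.252278), (ds/dtau, dt/dtau) = (0.349930, 1.271655); Gamma_sss = 0.016228, Gamma_sst = 0.000000, Gamma_stt = 0.472673, Gamma_tss = 0.000000, Gamma_tst = -0.102323, Gamma_ttt = 0.000000; k1 = (0.349930, 1.271655, -0.766349, 0.091066)
  k2: at (s, t) = (0.120089, 1.379444), (ds/dtau, dt/dtau) = (0.273295, 1.280761); Gamma_sss = 0.023193, Gamma_sst = 0.000000, Gamma_stt = 0.476978, Gamma_tss = 0.000000, Gamma_tst = -0.104147, Gamma_ttt = 0.000000; k2 = (0.273295, 1.280761, -0.784143, 0.072908)
  k3: at (s, t) = (0.112426, 1.380355), (ds/dtau, dt/dtau) = (0.271516, 1.278946); Gamma_sss = 0.021645, Gamma_sst = 0.000000, Gamma_stt = 0.475868, Gamma_tss = 0.000000, Gamma_tst = -0.103704, Gamma_ttt = 0.000000; k3 = (0.271516, 1.278946, -0.779974, 0.072023)
  k4: at (s, t) = (0.139399, 1.508068), (ds/dtau, dt/dtau) = (0.193935, 1.286060); Gamma_sss = 0.027158, Gamma_sst = 0.000000, Gamma_stt = 0.480184, Gamma_tss = 0.000000, Gamma_tst = -0.105374, Gamma_ttt = 0.000000; k4 = (0.193935, 1.286060, -0.795221, 0.052563)
  Y <- Y + (h/6)(k1 + 2k2 + 2k3 + k4): s = 0.1395, t = 1.5082, ds/dtau = 0.1936, dt/dtau = 1.2861
step 3:
  k1: at (s, t) = (0.139546, 1.508183), (ds/dtau, dt/dtau) = (0.193603, 1.286105); Gamma_sss = 0.027189, Gamma_sst = 0.000000, Gamma_stt = 0.480210, Gamma_tss = 0.000000, Gamma_tst = -0.105384, Gamma_ttt = 0.000000; k1 = (0.193603, 1.286105, -0.795318, 0.052480)
  k2: at (s, t) = (0.158906, 1.636793), (ds/dtau, dt/dtau) = (0.114071, 1.291353); Gamma_sss = 0.031270, Gamma_sst = 0.000000, Gamma_stt = 0.484008, Gamma_tss = 0.000000, Gamma_tst = -0.106776, Gamma_ttt = 0.000000; k2 = (0.114071, 1.291353, -0.807534, 0.031457)
  k3: at (s, t) = (0.150953, 1.637318), (ds/dtau, dt/dtau) = (0.112850, 1.289250); Gamma_sss = 0.029580, Gamma_sst = 0.000000, Gamma_stt = 0.482378, Gamma_tss = 0.000000, Gamma_tst = -0.106185, Gamma_ttt = 0.000000; k3 = (0.112850, 1.289250, -0.802170, 0.030898)
  k4: at (s, t) = (0.162116, 1.766033), (ds/dtau, dt/dtau) = (0.033169, 1.292284); Gamma_sss = 0.031958, Gamma_sst = 0.000000, Gamma_stt = 0.484692, Gamma_tss = 0.000000, Gamma_tst = -0.107022, Gamma_ttt = 0.000000; k4 = (0.033169, 1.292284, -0.809471, 0.009175)
  Y <- Y + (h/6)(k1 + 2k2 + 2k3 + k4): s = 0.1622, t = 1.7662, ds/dtau = 0.0328, dt/dtau = 1.2923

Answer: s = 0.1622, t = 1.7662, ds/dtau = 0.0328, dt/dtau = 1.2923


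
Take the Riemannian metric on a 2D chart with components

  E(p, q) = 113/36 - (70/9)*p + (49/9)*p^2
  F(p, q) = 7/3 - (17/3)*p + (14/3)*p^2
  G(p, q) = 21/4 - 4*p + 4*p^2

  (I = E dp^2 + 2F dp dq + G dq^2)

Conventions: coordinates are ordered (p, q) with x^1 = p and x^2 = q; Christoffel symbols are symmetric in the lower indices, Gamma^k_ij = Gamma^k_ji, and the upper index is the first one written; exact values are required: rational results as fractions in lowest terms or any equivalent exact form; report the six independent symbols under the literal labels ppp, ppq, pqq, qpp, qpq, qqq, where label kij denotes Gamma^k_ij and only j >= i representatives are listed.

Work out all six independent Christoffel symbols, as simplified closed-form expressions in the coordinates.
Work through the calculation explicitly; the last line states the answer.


E = 113/36 - (70/9)*p + (49/9)*p^2; F = 7/3 - (17/3)*p + (14/3)*p^2; G = 21/4 - 4*p + 4*p^2
Gamma^k_ij = (1/2) g^{kl} (d_i g_jl + d_j g_il - d_l g_ij), with g^inv = (1/(EG-F^2)) [[G, -F], [-F, E]]
first partials: E_p = -70/9 + (98/9)*p, E_q = 0, F_p = -17/3 + (28/3)*p, F_q = 0, G_p = -4 + 8*p, G_q = 0
D = EG - F^2 = 1589/144 - (485/18)*p + (661/36)*p^2
expanded: Gamma^p_pp = (G E_p - 2F F_p + F E_q)/(2D), Gamma^p_pq = (G E_q - F G_p)/(2D), Gamma^p_qq = (2G F_q - G G_p - F G_q)/(2D), Gamma^q_pp = (2E F_p - E E_q - F E_p)/(2D), Gamma^q_pq = (E G_p - F E_q)/(2D), Gamma^q_qq = (E G_q - 2F F_q + F G_p)/(2D); substitute and cancel common factors

Answer: Gamma_ppp = (-3136*p^3 + 6048*p^2 - 1404*p - 1036)/(2644*p^2 - 3880*p + 1589), Gamma_ppq = (-2688*p^3 + 4608*p^2 - 2976*p + 672)/(2644*p^2 - 3880*p + 1589), Gamma_pqq = (-2304*p^3 + 3456*p^2 - 4176*p + 1512)/(2644*p^2 - 3880*p + 1589), Gamma_qpp = (10976*p^3 - 23520*p^2 + 16688*p - 3764)/(7932*p^2 - 11640*p + 4767), Gamma_qpq = (3136*p^3 - 6048*p^2 + 4048*p - 904)/(2644*p^2 - 3880*p + 1589), Gamma_qqq = (2688*p^3 - 4608*p^2 + 2976*p - 672)/(2644*p^2 - 3880*p + 1589)


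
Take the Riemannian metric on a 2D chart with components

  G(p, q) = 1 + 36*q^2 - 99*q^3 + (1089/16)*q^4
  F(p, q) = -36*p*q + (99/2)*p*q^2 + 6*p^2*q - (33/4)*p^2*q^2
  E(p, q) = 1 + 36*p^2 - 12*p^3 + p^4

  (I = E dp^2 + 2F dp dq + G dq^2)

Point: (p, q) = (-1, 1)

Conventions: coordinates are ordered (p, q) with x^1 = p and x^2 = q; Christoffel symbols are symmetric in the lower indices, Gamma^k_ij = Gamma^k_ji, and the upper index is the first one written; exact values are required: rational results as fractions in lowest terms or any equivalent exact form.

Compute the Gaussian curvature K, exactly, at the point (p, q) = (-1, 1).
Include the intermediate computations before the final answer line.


E = 50, F = -63/4, G = 97/16, EG - F^2 = 881/16 at the point
E_p = -112, E_q = 0, F_p = 18, F_q = -147/2, G_p = 0, G_q = 189/4
E_qq = 0, F_pq = 84, G_pp = 0
Brioschi: K = (det M1 - det M2) / (EG - F^2)^2 with the standard first/second-derivative matrices M1, M2.
M1 = [[-E_qq/2 + F_pq - G_pp/2, E_p/2, F_p - E_q/2], [F_q - G_p/2, E, F], [G_q/2, F, G]] = [[84, -56, 18], [-147/2, 50, -63/4], [189/8, -63/4, 97/16]]; det M1 = 84
M2 = [[0, E_q/2, G_p/2], [E_q/2, E, F], [G_p/2, F, G]] = [[0, 0, 0], [0, 50, -63/4], [0, -63/4, 97/16]]; det M2 = 0
det M1 - det M2 = 84; K = 84 / (881/16)^2 = 21504/776161

Answer: K = 21504/776161


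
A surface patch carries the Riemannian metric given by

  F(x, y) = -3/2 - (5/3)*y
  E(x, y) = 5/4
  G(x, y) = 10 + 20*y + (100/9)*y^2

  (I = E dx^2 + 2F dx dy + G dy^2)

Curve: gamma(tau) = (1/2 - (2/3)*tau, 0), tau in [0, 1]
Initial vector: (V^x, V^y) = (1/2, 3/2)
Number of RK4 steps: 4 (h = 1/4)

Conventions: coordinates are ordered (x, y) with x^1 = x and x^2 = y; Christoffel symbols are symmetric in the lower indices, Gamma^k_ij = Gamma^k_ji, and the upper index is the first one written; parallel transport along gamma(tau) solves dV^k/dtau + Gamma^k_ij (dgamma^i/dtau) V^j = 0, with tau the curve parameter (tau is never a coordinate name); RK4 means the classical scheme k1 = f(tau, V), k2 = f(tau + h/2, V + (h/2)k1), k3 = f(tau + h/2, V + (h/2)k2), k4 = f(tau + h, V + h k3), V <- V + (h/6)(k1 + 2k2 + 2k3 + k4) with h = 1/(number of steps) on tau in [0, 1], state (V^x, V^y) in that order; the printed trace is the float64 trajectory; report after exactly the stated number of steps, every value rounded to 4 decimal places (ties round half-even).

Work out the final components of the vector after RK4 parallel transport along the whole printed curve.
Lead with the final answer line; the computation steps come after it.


Answer: V^x = 0.5000, V^y = 1.5000

gamma'(tau) = (-2/3, 0); f(tau, V)^k = -Gamma^k_ij(gamma(tau)) gamma'^i(tau) V^j; h = 1/4; intermediate values shown to 6 dp
curve data and Christoffel symbols at the stage parameters:
  tau = 0.000000: gamma = (0.500000, 0.000000), gamma' = (-0.666667, 0.000000); Gamma_xxx = 0.000000, Gamma_xxy = 0.000000, Gamma_xyy = -0.162602, Gamma_yxx = 0.000000, Gamma_yxy = 0.000000, Gamma_yyy = 0.975610
  tau = 0.125000: gamma = (0.416667, 0.000000), gamma' = (-0.666667, 0.000000); Gamma_xxx = 0.000000, Gamma_xxy = 0.000000, Gamma_xyy = -0.162602, Gamma_yxx = 0.000000, Gamma_yxy = 0.000000, Gamma_yyy = 0.975610
  tau = 0.250000: gamma = (0.333333, 0.000000), gamma' = (-0.666667, 0.000000); Gamma_xxx = 0.000000, Gamma_xxy = 0.000000, Gamma_xyy = -0.162602, Gamma_yxx = 0.000000, Gamma_yxy = 0.000000, Gamma_yyy = 0.975610
  tau = 0.375000: gamma = (0.250000, 0.000000), gamma' = (-0.666667, 0.000000); Gamma_xxx = 0.000000, Gamma_xxy = 0.000000, Gamma_xyy = -0.162602, Gamma_yxx = 0.000000, Gamma_yxy = 0.000000, Gamma_yyy = 0.975610
  tau = 0.500000: gamma = (0.166667, 0.000000), gamma' = (-0.666667, 0.000000); Gamma_xxx = 0.000000, Gamma_xxy = 0.000000, Gamma_xyy = -0.162602, Gamma_yxx = 0.000000, Gamma_yxy = 0.000000, Gamma_yyy = 0.975610
  tau = 0.625000: gamma = (0.083333, 0.000000), gamma' = (-0.666667, 0.000000); Gamma_xxx = 0.000000, Gamma_xxy = 0.000000, Gamma_xyy = -0.162602, Gamma_yxx = 0.000000, Gamma_yxy = 0.000000, Gamma_yyy = 0.975610
  tau = 0.750000: gamma = (0.000000, 0.000000), gamma' = (-0.666667, 0.000000); Gamma_xxx = 0.000000, Gamma_xxy = 0.000000, Gamma_xyy = -0.162602, Gamma_yxx = 0.000000, Gamma_yxy = 0.000000, Gamma_yyy = 0.975610
  tau = 0.875000: gamma = (-0.083333, 0.000000), gamma' = (-0.666667, 0.000000); Gamma_xxx = 0.000000, Gamma_xxy = 0.000000, Gamma_xyy = -0.162602, Gamma_yxx = 0.000000, Gamma_yxy = 0.000000, Gamma_yyy = 0.975610
  tau = 1.000000: gamma = (-0.166667, 0.000000), gamma' = (-0.666667, 0.000000); Gamma_xxx = 0.000000, Gamma_xxy = 0.000000, Gamma_xyy = -0.162602, Gamma_yxx = 0.000000, Gamma_yxy = 0.000000, Gamma_yyy = 0.975610
step 0: V^x = 0.5000, V^y = 1.5000
step 1: k1 = (0.000000, 0.000000), k2 = (0.000000, 0.000000), k3 = (0.000000, 0.000000), k4 = (0.000000, 0.000000); V <- V + (h/6)(k1 + 2k2 + 2k3 + k4): V^x = 0.5000, V^y = 1.5000
step 2: k1 = (0.000000, 0.000000), k2 = (0.000000, 0.000000), k3 = (0.000000, 0.000000), k4 = (0.000000, 0.000000); V <- V + (h/6)(k1 + 2k2 + 2k3 + k4): V^x = 0.5000, V^y = 1.5000
step 3: k1 = (0.000000, 0.000000), k2 = (0.000000, 0.000000), k3 = (0.000000, 0.000000), k4 = (0.000000, 0.000000); V <- V + (h/6)(k1 + 2k2 + 2k3 + k4): V^x = 0.5000, V^y = 1.5000
step 4: k1 = (0.000000, 0.000000), k2 = (0.000000, 0.000000), k3 = (0.000000, 0.000000), k4 = (0.000000, 0.000000); V <- V + (h/6)(k1 + 2k2 + 2k3 + k4): V^x = 0.5000, V^y = 1.5000


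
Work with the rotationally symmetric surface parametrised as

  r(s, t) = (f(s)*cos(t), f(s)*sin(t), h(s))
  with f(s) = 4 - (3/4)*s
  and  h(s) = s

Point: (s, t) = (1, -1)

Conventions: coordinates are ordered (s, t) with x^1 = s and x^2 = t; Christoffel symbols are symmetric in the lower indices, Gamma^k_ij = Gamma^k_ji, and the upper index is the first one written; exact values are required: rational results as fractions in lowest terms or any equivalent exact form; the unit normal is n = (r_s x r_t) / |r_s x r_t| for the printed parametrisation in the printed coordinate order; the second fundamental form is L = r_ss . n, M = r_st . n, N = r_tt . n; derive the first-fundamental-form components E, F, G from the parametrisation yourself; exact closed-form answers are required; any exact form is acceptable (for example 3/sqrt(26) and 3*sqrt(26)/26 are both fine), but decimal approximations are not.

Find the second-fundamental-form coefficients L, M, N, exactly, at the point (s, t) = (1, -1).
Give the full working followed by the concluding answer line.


f = 13/4, f' = -3/4, f'' = 0, h' = 1, h'' = 0
E = 25/16, F = 0, G = 169/16; answer radicand W^2 = 25/16
unnormalised second-form numerators: l = 0, m = 0, n = 13/4; L = l/sqrt(25/16), and similarly M = m/sqrt(W^2), N = n/sqrt(W^2)

Answer: L = 0, M = 0, N = 13/5


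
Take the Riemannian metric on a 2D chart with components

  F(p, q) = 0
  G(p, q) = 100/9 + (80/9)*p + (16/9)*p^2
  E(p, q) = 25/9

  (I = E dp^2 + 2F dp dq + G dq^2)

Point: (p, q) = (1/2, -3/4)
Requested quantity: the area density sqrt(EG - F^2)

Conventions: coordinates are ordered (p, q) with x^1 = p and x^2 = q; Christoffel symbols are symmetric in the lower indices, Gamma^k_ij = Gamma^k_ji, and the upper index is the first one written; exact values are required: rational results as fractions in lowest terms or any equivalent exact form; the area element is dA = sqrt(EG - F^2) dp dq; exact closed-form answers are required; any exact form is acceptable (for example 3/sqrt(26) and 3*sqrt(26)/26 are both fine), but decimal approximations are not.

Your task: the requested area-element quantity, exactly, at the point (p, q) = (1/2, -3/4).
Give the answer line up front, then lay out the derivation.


Answer: sqrt(EG - F^2) = 20/3

E = 25/9, F = 0, G = 16; EG - F^2 = 400/9


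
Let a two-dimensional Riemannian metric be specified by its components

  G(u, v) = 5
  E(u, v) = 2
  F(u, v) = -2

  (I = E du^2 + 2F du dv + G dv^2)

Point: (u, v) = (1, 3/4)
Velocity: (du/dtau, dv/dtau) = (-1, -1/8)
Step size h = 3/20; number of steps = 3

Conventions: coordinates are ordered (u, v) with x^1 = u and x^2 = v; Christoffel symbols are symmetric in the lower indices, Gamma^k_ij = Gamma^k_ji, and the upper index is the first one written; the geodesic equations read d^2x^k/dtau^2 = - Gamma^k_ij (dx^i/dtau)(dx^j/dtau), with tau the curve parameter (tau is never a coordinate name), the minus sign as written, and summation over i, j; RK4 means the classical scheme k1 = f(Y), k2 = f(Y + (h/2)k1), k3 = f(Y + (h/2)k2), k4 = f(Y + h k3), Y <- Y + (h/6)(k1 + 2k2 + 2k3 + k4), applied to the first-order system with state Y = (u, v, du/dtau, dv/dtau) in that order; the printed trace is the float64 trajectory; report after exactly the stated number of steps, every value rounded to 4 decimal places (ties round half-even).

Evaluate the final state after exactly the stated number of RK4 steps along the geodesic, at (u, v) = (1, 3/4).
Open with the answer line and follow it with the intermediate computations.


Answer: u = 0.5500, v = 0.6937, du/dtau = -1.0000, dv/dtau = -0.1250

f(Y) = (du/dtau, dv/dtau, -Gamma^u_ij Y'^i Y'^j, -Gamma^v_ij Y'^i Y'^j) with the Gammas evaluated at the stage position; h = 0.150000; intermediate values shown to 6 dp
step 0: u = 1.0000, v = 0.7500, du/dtau = -1.0000, dv/dtau = -0.1250
step 1:
  k1: at (u, v) = (1.000000, 0.750000), (du/dtau, dv/dtau) = (-1.000000, -0.125000); Gamma_uuu = 0.000000, Gamma_uuv = 0.000000, Gamma_uvv = 0.000000, Gamma_vuu = 0.000000, Gamma_vuv = 0.000000, Gamma_vvv = 0.000000; k1 = (-1.000000, -0.125000, 0.000000, 0.000000)
  k2: at (u, v) = (0.925000, 0.740625), (du/dtau, dv/dtau) = (-1.000000, -0.125000); Gamma_uuu = 0.000000, Gamma_uuv = 0.000000, Gamma_uvv = 0.000000, Gamma_vuu = 0.000000, Gamma_vuv = 0.000000, Gamma_vvv = 0.000000; k2 = (-1.000000, -0.125000, 0.000000, 0.000000)
  k3: at (u, v) = (0.925000, 0.740625), (du/dtau, dv/dtau) = (-1.000000, -0.125000); Gamma_uuu = 0.000000, Gamma_uuv = 0.000000, Gamma_uvv = 0.000000, Gamma_vuu = 0.000000, Gamma_vuv = 0.000000, Gamma_vvv = 0.000000; k3 = (-1.000000, -0.125000, 0.000000, 0.000000)
  k4: at (u, v) = (0.850000, 0.731250), (du/dtau, dv/dtau) = (-1.000000, -0.125000); Gamma_uuu = 0.000000, Gamma_uuv = 0.000000, Gamma_uvv = 0.000000, Gamma_vuu = 0.000000, Gamma_vuv = 0.000000, Gamma_vvv = 0.000000; k4 = (-1.000000, -0.125000, 0.000000, 0.000000)
  Y <- Y + (h/6)(k1 + 2k2 + 2k3 + k4): u = 0.8500, v = 0.7312, du/dtau = -1.0000, dv/dtau = -0.1250
step 2:
  k1: at (u, v) = (0.850000, 0.731250), (du/dtau, dv/dtau) = (-1.000000, -0.125000); Gamma_uuu = 0.000000, Gamma_uuv = 0.000000, Gamma_uvv = 0.000000, Gamma_vuu = 0.000000, Gamma_vuv = 0.000000, Gamma_vvv = 0.000000; k1 = (-1.000000, -0.125000, 0.000000, 0.000000)
  k2: at (u, v) = (0.775000, 0.721875), (du/dtau, dv/dtau) = (-1.000000, -0.125000); Gamma_uuu = 0.000000, Gamma_uuv = 0.000000, Gamma_uvv = 0.000000, Gamma_vuu = 0.000000, Gamma_vuv = 0.000000, Gamma_vvv = 0.000000; k2 = (-1.000000, -0.125000, 0.000000, 0.000000)
  k3: at (u, v) = (0.775000, 0.721875), (du/dtau, dv/dtau) = (-1.000000, -0.125000); Gamma_uuu = 0.000000, Gamma_uuv = 0.000000, Gamma_uvv = 0.000000, Gamma_vuu = 0.000000, Gamma_vuv = 0.000000, Gamma_vvv = 0.000000; k3 = (-1.000000, -0.125000, 0.000000, 0.000000)
  k4: at (u, v) = (0.700000, 0.712500), (du/dtau, dv/dtau) = (-1.000000, -0.125000); Gamma_uuu = 0.000000, Gamma_uuv = 0.000000, Gamma_uvv = 0.000000, Gamma_vuu = 0.000000, Gamma_vuv = 0.000000, Gamma_vvv = 0.000000; k4 = (-1.000000, -0.125000, 0.000000, 0.000000)
  Y <- Y + (h/6)(k1 + 2k2 + 2k3 + k4): u = 0.7000, v = 0.7125, du/dtau = -1.0000, dv/dtau = -0.1250
step 3:
  k1: at (u, v) = (0.700000, 0.712500), (du/dtau, dv/dtau) = (-1.000000, -0.125000); Gamma_uuu = 0.000000, Gamma_uuv = 0.000000, Gamma_uvv = 0.000000, Gamma_vuu = 0.000000, Gamma_vuv = 0.000000, Gamma_vvv = 0.000000; k1 = (-1.000000, -0.125000, 0.000000, 0.000000)
  k2: at (u, v) = (0.625000, 0.703125), (du/dtau, dv/dtau) = (-1.000000, -0.125000); Gamma_uuu = 0.000000, Gamma_uuv = 0.000000, Gamma_uvv = 0.000000, Gamma_vuu = 0.000000, Gamma_vuv = 0.000000, Gamma_vvv = 0.000000; k2 = (-1.000000, -0.125000, 0.000000, 0.000000)
  k3: at (u, v) = (0.625000, 0.703125), (du/dtau, dv/dtau) = (-1.000000, -0.125000); Gamma_uuu = 0.000000, Gamma_uuv = 0.000000, Gamma_uvv = 0.000000, Gamma_vuu = 0.000000, Gamma_vuv = 0.000000, Gamma_vvv = 0.000000; k3 = (-1.000000, -0.125000, 0.000000, 0.000000)
  k4: at (u, v) = (0.550000, 0.693750), (du/dtau, dv/dtau) = (-1.000000, -0.125000); Gamma_uuu = 0.000000, Gamma_uuv = 0.000000, Gamma_uvv = 0.000000, Gamma_vuu = 0.000000, Gamma_vuv = 0.000000, Gamma_vvv = 0.000000; k4 = (-1.000000, -0.125000, 0.000000, 0.000000)
  Y <- Y + (h/6)(k1 + 2k2 + 2k3 + k4): u = 0.5500, v = 0.6937, du/dtau = -1.0000, dv/dtau = -0.1250


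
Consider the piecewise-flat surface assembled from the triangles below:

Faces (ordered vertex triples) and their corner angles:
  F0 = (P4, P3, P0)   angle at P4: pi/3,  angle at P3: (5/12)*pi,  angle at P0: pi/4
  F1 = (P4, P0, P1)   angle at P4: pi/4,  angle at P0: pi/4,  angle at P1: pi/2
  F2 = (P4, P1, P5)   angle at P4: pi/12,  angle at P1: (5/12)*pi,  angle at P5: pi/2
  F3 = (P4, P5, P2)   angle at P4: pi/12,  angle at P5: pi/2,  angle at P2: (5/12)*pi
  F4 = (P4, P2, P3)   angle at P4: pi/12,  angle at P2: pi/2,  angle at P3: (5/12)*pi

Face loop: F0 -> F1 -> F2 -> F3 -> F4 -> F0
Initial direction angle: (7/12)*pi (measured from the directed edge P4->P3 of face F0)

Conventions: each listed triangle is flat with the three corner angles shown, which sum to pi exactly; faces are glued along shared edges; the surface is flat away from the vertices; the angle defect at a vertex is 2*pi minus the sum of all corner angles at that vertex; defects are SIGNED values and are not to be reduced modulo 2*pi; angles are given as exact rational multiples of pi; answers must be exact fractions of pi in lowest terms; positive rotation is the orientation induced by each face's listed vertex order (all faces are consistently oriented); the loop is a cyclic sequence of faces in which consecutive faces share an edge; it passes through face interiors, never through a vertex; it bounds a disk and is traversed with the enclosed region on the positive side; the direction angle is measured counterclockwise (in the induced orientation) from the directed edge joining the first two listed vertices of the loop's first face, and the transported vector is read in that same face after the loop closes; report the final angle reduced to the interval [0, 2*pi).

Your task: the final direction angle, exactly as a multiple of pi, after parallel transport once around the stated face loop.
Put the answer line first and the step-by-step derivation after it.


Answer: final direction angle = (7/4)*pi

enclosed vertex P4: corner angles sum to (5/6)*pi, defect = 2*pi - (5/6)*pi = (7/6)*pi
transport around the loop rotates by the sum of enclosed defects; add to the initial angle mod 2*pi
final angle = (7/12)*pi + (7/6)*pi = (7/4)*pi (mod 2*pi)


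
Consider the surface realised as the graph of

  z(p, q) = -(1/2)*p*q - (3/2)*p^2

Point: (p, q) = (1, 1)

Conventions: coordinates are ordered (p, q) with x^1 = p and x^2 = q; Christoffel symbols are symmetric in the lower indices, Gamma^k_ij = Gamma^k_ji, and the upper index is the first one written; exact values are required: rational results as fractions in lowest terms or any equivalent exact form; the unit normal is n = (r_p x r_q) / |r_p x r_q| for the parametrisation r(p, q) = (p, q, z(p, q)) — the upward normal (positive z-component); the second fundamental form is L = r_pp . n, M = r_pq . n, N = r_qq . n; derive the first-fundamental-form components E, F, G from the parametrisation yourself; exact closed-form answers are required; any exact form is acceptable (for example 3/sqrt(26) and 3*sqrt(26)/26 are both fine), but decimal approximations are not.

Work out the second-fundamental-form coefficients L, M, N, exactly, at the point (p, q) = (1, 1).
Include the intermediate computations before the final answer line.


z_p = -7/2, z_q = -1/2, z_pp = -3, z_pq = -1/2, z_qq = 0
E = 53/4, F = 7/4, G = 5/4; answer radicand W^2 = 27/2
unnormalised second-form numerators: l = -3, m = -1/2, n = 0; L = l/sqrt(27/2), and similarly M = m/sqrt(W^2), N = n/sqrt(W^2)

Answer: L = -sqrt(6)/3, M = -sqrt(6)/18, N = 0


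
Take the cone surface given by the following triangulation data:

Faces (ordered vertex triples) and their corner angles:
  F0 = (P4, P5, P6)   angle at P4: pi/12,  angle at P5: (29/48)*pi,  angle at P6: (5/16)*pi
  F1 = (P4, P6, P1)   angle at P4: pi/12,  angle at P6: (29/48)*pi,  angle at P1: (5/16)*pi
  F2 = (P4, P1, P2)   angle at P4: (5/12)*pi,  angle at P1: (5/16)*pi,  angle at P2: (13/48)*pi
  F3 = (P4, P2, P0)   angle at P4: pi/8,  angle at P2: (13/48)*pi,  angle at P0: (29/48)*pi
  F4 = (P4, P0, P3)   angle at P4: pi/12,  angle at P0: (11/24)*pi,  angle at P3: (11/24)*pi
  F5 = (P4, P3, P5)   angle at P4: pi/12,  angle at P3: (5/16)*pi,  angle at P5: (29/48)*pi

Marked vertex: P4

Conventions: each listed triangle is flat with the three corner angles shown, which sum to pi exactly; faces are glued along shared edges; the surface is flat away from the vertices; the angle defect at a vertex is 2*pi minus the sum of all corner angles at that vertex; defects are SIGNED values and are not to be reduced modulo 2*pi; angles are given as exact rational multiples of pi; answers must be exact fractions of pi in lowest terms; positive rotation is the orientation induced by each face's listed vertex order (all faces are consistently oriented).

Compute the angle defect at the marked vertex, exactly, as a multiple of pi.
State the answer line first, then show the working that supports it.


Answer: defect(P4) = (9/8)*pi

Sum of corner angles at P4: (7/8)*pi
defect = 2*pi - (7/8)*pi


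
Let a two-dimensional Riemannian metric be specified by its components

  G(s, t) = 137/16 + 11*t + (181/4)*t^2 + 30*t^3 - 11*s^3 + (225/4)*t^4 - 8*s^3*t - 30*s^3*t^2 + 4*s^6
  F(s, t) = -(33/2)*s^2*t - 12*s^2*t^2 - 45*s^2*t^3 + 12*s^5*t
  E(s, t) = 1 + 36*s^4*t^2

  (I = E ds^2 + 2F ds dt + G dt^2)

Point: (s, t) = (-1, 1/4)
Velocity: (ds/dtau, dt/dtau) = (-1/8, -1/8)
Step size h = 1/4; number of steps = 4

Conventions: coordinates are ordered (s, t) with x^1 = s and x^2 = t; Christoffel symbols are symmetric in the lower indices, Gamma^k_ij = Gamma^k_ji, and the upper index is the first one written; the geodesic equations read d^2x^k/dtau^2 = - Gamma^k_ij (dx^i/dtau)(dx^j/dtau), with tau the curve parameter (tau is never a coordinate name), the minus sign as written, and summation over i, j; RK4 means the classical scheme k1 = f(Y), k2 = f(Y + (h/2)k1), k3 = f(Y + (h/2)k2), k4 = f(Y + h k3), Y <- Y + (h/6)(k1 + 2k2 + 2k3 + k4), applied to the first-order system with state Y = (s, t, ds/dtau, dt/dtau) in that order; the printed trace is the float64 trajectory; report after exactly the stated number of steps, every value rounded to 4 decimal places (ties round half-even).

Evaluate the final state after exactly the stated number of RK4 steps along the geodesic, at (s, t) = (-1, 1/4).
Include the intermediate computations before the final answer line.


f(Y) = (ds/dtau, dt/dtau, -Gamma^s_ij Y'^i Y'^j, -Gamma^t_ij Y'^i Y'^j) with the Gammas evaluated at the stage position; h = 0.250000; intermediate values shown to 6 dp
step 0: s = -1.0000, t = 0.2500, ds/dtau = -0.1250, dt/dtau = -0.1250
step 1:
  k1: at (s, t) = (-1.000000, 0.250000), (ds/dtau, dt/dtau) = (-0.125000, -0.125000); Gamma_sss = -0.125160, Gamma_sst = 0.250319, Gamma_stt = -0.239889, Gamma_tss = 0.477171, Gamma_tst = -0.954342, Gamma_ttt = 0.914578; k1 = (-0.125000, -0.125000, -0.002119, 0.008077)
  k2: at (s, t) = (-1.015625, 0.234375), (ds/dtau, dt/dtau) = (-0.125265, -0.123990); Gamma_sss = -0.115445, Gamma_sst = 0.250130, Gamma_stt = -0.222917, Gamma_tss = 0.455714, Gamma_tst = -0.987381, Gamma_ttt = 0.879957; k2 = (-0.125265, -0.123990, -0.002531, 0.009992)
  k3: at (s, t) = (-1.015658, 0.234501), (ds/dtau, dt/dtau) = (-0.125316, -0.123751); Gamma_sss = -0.115539, Gamma_sst = 0.250208, Gamma_stt = -0.223048, Gamma_tss = 0.455883, Gamma_tst = -0.987247, Gamma_ttt = 0.880082; k3 = (-0.125316, -0.123751, -0.002530, 0.009983)
  k4: at (s, t) = (-1.031329, 0.219062), (ds/dtau, dt/dtau) = (-0.125633, -0.122504); Gamma_sss = -0.105504, Gamma_sst = 0.248352, Gamma_stt = -0.205704, Gamma_tss = 0.433326, Gamma_tst = -1.020033, Gamma_ttt = 0.844871; k4 = (-0.125633, -0.122504, -0.002892, 0.011879)
  Y <- Y + (h/6)(k1 + 2k2 + 2k3 + k4): s = -1.0313, t = 0.2190, ds/dtau = -0.1256, dt/dtau = -0.1225
step 2:
  k1: at (s, t) = (-1.031325, 0.219042), (ds/dtau, dt/dtau) = (-0.125631, -0.122504); Gamma_sss = -0.105489, Gamma_sst = 0.248338, Gamma_stt = -0.205683, Gamma_tss = 0.433298, Gamma_tst = -1.020056, Gamma_ttt = 0.844848; k1 = (-0.125631, -0.122504, -0.002892, 0.011880)
  k2: at (s, t) = (-1.047029, 0.203729), (ds/dtau, dt/dtau) = (-0.125992, -0.121019); Gamma_sss = -0.095219, Gamma_sst = 0.244679, Gamma_stt = -0.188075, Gamma_tss = 0.409595, Gamma_tst = -1.052519, Gamma_ttt = 0.809028; k2 = (-0.125992, -0.121019, -0.003195, 0.013746)
  k3: at (s, t) = (-1.047074, 0.203915), (ds/dtau, dt/dtau) = (-0.126030, -0.120786); Gamma_sss = -0.095357, Gamma_sst = 0.244823, Gamma_stt = -0.188273, Gamma_tss = 0.409871, Gamma_tst = -1.052315, Gamma_ttt = 0.809246; k3 = (-0.126030, -0.120786, -0.003192, 0.013722)
  k4: at (s, t) = (-1.062832, 0.188846), (ds/dtau, dt/dtau) = (-0.126429, -0.119073); Gamma_sss = -0.085075, Gamma_sst = 0.239404, Gamma_stt = -0.170702, Gamma_tss = 0.385274, Gamma_tst = -1.084169, Gamma_ttt = 0.773045; k4 = (-0.126429, -0.119073, -0.003428, 0.015524)
  Y <- Y + (h/6)(k1 + 2k2 + 2k3 + k4): s = -1.0628, t = 0.1888, ds/dtau = -0.1264, dt/dtau = -0.1191
step 3:
  k1: at (s, t) = (-1.062829, 0.188826), (ds/dtau, dt/dtau) = (-0.126426, -0.119073); Gamma_sss = -0.085061, Gamma_sst = 0.239387, Gamma_stt = -0.170681, Gamma_tss = 0.385243, Gamma_tst = -1.084192, Gamma_ttt = 0.773019; k1 = (-0.126426, -0.119073, -0.003428, 0.015525)
  k2: at (s, t) = (-1.078632, 0.173942), (ds/dtau, dt/dtau) = (-0.126855, -0.117132); Gamma_sss = -0.074861, Gamma_sst = 0.232112, Gamma_stt = -0.153256, Gamma_tss = 0.359726, Gamma_tst = -1.115349, Gamma_ttt = 0.736430; k2 = (-0.126855, -0.117132, -0.003590, 0.017253)
  k3: at (s, t) = (-1.078686, 0.174185), (ds/dtau, dt/dtau) = (-0.126875, -0.116916); Gamma_sss = -0.075037, Gamma_sst = 0.232343, Gamma_stt = -0.153515, Gamma_tss = 0.360122, Gamma_tst = -1.115078, Gamma_ttt = 0.736760; k3 = (-0.126875, -0.116916, -0.003587, 0.017214)
  k4: at (s, t) = (-1.094548, 0.159597), (ds/dtau, dt/dtau) = (-0.127323, -0.114770); Gamma_sss = -0.065130, Gamma_sst = 0.223336, Gamma_stt = -0.136519, Gamma_tss = 0.333980, Gamma_tst = -1.145249, Gamma_ttt = 0.700059; k4 = (-0.127323, -0.114770, -0.003673, 0.018835)
  Y <- Y + (h/6)(k1 + 2k2 + 2k3 + k4): s = -1.0945, t = 0.1596, ds/dtau = -0.1273, dt/dtau = -0.1148
step 4:
  k1: at (s, t) = (-1.094546, 0.159579), (ds/dtau, dt/dtau) = (-0.127320, -0.114769); Gamma_sss = -0.065117, Gamma_sst = 0.223317, Gamma_stt = -0.136499, Gamma_tss = 0.333948, Gamma_tst = -1.145271, Gamma_ttt = 0.700031; k1 = (-0.127320, -0.114769, -0.003673, 0.018836)
  k2: at (s, t) = (-1.110461, 0.145232), (ds/dtau, dt/dtau) = (-0.127779, -0.112415); Gamma_sss = -0.055593, Gamma_sst = 0.212536, Gamma_stt = -0.120031, Gamma_tss = 0.307179, Gamma_tst = -1.174362, Gamma_ttt = 0.663228; k2 = (-0.127779, -0.112415, -0.003681, 0.020341)
  k3: at (s, t) = (-1.110519, 0.145527), (ds/dtau, dt/dtau) = (-0.127780, -0.112227); Gamma_sss = -0.055791, Gamma_sst = 0.212871, Gamma_stt = -0.120335, Gamma_tss = 0.307701, Gamma_tst = -1.174039, Gamma_ttt = 0.663678; k3 = (-0.127780, -0.112227, -0.003679, 0.020289)
  k4: at (s, t) = (-1.126491, 0.131522), (ds/dtau, dt/dtau) = (-0.128240, -0.109697); Gamma_sss = -0.046822, Gamma_sst = 0.200518, Gamma_stt = -0.104628, Gamma_tss = 0.280626, Gamma_tst = -1.201788, Gamma_ttt = 0.627077; k4 = (-0.128240, -0.109697, -0.003613, 0.021651)
  Y <- Y + (h/6)(k1 + 2k2 + 2k3 + k4): s = -1.1265, t = 0.1315, ds/dtau = -0.1282, dt/dtau = -0.1097

Answer: s = -1.1265, t = 0.1315, ds/dtau = -0.1282, dt/dtau = -0.1097
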